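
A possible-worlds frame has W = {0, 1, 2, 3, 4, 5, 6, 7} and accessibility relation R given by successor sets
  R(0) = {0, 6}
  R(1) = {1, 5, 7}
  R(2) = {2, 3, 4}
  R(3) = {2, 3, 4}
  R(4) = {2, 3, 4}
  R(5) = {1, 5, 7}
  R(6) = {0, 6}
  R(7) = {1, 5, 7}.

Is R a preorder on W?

Yes

Reflexive: yes — every world is R-related to itself.
Transitive: yes — every two-step R-path is closed by a direct edge.
So R is a preorder.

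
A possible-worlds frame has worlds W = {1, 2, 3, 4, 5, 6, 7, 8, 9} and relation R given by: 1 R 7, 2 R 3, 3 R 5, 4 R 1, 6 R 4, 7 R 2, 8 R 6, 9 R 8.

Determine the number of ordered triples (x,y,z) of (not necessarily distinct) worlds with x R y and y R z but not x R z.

Enumerating: (1,7,2), (2,3,5), (4,1,7), (6,4,1), (7,2,3), (8,6,4), (9,8,6).

7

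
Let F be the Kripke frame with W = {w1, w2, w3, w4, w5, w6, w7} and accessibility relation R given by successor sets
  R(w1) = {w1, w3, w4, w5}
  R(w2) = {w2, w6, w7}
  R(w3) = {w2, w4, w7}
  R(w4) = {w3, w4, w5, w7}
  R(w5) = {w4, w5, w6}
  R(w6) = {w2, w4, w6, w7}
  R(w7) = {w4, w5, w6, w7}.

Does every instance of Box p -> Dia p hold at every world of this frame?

Yes

By correspondence theory, D is valid on a frame iff R is serial.
Serial: yes — every world has a successor (e.g. w1 R w1).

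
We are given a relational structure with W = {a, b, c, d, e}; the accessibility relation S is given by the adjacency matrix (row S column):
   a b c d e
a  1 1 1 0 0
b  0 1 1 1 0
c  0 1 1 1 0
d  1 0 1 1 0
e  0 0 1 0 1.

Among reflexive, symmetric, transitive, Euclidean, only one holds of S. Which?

Reflexive: yes — every world is S-related to itself.
Symmetric: no — a S b but not b S a.
Transitive: no — a S b and b S d, but not a S d.
Euclidean: no — c S d and c S b, but not d S b.
Only reflexive holds.

reflexive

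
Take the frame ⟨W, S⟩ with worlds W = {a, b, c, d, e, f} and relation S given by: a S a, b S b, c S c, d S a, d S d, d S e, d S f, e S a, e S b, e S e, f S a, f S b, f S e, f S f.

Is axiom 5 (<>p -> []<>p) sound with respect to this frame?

The schema 5 characterises exactly the Euclidean frames.
Euclidean: no — d S a and d S e, but not a S e.

No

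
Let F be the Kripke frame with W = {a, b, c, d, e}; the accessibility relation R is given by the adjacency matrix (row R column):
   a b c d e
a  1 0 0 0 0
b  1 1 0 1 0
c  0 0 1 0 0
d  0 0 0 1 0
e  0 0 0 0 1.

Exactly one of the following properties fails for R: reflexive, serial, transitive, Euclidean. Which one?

Reflexive: yes — every world is R-related to itself.
Serial: yes — every world has a successor (e.g. a R a).
Transitive: yes — every two-step R-path is closed by a direct edge.
Euclidean: no — b R a and b R d, but not a R d.
Only Euclidean fails.

Euclidean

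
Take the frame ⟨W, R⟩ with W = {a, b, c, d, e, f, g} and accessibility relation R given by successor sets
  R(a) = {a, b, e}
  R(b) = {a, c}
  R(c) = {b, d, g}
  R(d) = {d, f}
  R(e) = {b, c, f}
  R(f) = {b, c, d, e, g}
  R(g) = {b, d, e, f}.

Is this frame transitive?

No

Transitive: no — a R b and b R c, but not a R c.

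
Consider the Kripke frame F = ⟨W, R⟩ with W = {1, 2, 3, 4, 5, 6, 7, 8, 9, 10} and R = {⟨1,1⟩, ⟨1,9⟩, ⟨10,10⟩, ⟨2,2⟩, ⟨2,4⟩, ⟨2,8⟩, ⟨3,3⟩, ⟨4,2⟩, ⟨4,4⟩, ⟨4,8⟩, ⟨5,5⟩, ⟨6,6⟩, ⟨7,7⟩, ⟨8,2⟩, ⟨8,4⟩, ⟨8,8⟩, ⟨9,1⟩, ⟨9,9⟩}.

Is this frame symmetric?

Symmetric: yes — every pair in R has its reverse in R.

Yes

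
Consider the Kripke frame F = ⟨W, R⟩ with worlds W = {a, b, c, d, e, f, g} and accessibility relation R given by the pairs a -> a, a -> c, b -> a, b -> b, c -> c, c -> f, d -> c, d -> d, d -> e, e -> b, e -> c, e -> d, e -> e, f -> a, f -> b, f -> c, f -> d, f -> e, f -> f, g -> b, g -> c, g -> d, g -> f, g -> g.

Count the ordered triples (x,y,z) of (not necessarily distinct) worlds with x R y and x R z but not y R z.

Enumerating: (a,c,a), (b,a,b), (d,c,d), (d,c,e), (e,b,c), (e,b,d), (e,b,e), (e,c,b), (e,c,d), (e,c,e), (e,d,b), (f,a,b), … and 27 more.
Total: 39.

39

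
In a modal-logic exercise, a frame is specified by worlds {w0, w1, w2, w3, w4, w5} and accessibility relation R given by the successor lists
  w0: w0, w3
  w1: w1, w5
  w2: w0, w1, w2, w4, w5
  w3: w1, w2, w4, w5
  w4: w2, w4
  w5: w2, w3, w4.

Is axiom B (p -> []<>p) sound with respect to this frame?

No

The schema B characterises exactly the symmetric frames.
Symmetric: no — w0 R w3 but not w3 R w0.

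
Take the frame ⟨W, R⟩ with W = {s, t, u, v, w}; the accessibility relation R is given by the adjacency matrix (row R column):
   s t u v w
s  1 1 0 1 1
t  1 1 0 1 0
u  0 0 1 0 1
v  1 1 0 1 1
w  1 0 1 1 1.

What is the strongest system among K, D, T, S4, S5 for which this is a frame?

Serial (axiom D): yes — every world has a successor (e.g. s R s).
Reflexive (axiom T): yes — every world is R-related to itself.
Transitive (axiom 4): no — s R w and w R u, but not s R u.
Euclidean (axiom 5): no — s R t and s R w, but not t R w.
So F validates K, D, T; S4 would additionally require R to be transitive. The strongest is T.

T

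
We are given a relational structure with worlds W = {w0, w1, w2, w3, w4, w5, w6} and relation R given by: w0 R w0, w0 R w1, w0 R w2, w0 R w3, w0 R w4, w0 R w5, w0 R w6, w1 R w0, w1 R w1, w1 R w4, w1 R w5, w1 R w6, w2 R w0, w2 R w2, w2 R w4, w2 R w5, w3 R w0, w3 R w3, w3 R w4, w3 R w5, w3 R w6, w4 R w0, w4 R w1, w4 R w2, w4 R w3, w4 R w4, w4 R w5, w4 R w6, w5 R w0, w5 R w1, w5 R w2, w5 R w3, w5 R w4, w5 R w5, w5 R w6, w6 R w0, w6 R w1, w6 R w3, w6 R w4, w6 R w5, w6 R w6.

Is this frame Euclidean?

Euclidean: no — w0 R w1 and w0 R w2, but not w1 R w2.

No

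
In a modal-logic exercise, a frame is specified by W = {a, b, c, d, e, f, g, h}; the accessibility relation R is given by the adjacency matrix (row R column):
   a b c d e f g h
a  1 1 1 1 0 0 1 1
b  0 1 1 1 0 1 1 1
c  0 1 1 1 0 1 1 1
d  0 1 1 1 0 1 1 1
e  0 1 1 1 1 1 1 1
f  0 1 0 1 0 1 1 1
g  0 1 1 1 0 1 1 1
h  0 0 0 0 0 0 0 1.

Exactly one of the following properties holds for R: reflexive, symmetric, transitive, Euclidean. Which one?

reflexive

Reflexive: yes — every world is R-related to itself.
Symmetric: no — a R b but not b R a.
Transitive: no — a R b and b R f, but not a R f.
Euclidean: no — a R h and a R b, but not h R b.
Only reflexive holds.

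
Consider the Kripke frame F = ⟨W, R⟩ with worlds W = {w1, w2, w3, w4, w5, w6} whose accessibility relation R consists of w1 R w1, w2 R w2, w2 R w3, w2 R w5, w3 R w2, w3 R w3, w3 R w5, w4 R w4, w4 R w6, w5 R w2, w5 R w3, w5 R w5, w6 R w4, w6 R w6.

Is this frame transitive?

Transitive: yes — every two-step R-path is closed by a direct edge.

Yes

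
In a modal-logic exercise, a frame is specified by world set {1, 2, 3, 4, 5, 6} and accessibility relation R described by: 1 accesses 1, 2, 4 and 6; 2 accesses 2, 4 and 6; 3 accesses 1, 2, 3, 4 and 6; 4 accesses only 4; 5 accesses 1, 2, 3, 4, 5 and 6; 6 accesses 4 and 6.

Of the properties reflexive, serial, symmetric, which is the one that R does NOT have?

symmetric

Reflexive: yes — every world is R-related to itself.
Serial: yes — every world has a successor (e.g. 1 R 1).
Symmetric: no — 1 R 2 but not 2 R 1.
Only symmetric fails.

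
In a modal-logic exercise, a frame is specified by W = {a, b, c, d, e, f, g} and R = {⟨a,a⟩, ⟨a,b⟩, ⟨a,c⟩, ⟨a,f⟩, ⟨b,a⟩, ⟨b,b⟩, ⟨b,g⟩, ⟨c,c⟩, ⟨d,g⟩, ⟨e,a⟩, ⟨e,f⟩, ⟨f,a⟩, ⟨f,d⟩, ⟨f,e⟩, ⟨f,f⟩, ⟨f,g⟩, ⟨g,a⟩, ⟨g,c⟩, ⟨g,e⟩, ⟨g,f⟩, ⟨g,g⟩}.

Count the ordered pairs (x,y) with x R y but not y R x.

Enumerating: (a,c), (b,g), (d,g), (e,a), (f,d), (g,a), (g,c), (g,e).

8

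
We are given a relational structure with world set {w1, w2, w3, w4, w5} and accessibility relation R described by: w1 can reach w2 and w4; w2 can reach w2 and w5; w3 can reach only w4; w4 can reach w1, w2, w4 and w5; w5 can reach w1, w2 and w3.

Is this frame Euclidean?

No

Euclidean: no — w1 R w2 and w1 R w4, but not w2 R w4.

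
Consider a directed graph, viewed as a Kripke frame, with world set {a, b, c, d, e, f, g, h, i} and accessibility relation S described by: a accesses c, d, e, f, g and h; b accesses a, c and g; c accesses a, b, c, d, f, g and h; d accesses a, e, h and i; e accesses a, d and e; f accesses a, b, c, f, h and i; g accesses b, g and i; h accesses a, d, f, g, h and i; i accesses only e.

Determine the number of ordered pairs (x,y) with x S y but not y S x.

Enumerating: (a,g), (b,a), (c,d), (c,g), (c,h), (d,i), (f,b), (f,i), (g,i), (h,g), (h,i), (i,e).

12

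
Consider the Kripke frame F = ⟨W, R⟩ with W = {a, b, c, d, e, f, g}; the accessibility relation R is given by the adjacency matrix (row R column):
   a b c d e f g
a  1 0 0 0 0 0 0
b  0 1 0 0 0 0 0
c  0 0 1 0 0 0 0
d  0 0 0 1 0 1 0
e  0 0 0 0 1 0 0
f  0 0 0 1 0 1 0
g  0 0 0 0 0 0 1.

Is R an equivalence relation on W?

Yes

Reflexive: yes — every world is R-related to itself.
Symmetric: yes — every pair in R has its reverse in R.
Transitive: yes — every two-step R-path is closed by a direct edge.
So R is an equivalence relation.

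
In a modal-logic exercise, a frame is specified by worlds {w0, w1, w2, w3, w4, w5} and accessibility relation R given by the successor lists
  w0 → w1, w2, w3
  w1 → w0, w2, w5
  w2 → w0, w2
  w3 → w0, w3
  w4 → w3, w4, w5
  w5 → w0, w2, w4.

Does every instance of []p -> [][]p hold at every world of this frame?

No

By correspondence theory, 4 is valid on a frame iff R is transitive.
Transitive: no — w0 R w1 and w1 R w5, but not w0 R w5.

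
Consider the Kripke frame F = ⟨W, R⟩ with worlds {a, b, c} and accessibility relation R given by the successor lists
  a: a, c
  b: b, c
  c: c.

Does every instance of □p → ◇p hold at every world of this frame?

Yes

Axiom D corresponds to the accessibility relation being serial.
Serial: yes — every world has a successor (e.g. a R a).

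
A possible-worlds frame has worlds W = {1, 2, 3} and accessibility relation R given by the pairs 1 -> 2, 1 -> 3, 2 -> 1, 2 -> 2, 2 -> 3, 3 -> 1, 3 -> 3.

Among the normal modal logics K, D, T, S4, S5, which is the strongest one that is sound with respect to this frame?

Serial (axiom D): yes — every world has a successor (e.g. 1 R 2).
Reflexive (axiom T): no — 1 is not related to itself.
Transitive (axiom 4): no — 3 R 1 and 1 R 2, but not 3 R 2.
Euclidean (axiom 5): no — 1 R 3 and 1 R 2, but not 3 R 2.
So F validates K, D; T would additionally require R to be reflexive. The strongest is D.

D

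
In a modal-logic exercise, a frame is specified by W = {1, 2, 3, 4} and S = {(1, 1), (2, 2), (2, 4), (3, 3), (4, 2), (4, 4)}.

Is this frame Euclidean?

Yes

Euclidean: yes — any two successors of a common world are S-related.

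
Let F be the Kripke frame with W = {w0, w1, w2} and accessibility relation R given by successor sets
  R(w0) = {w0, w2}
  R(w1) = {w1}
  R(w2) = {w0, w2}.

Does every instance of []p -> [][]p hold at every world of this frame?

Yes

By correspondence theory, 4 is valid on a frame iff R is transitive.
Transitive: yes — every two-step R-path is closed by a direct edge.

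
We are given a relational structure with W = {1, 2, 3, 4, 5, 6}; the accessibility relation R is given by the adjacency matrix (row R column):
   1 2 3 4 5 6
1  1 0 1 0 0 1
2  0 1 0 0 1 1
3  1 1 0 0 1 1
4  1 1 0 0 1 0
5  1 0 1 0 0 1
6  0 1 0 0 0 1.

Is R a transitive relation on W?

Transitive: no — 1 R 3 and 3 R 2, but not 1 R 2.

No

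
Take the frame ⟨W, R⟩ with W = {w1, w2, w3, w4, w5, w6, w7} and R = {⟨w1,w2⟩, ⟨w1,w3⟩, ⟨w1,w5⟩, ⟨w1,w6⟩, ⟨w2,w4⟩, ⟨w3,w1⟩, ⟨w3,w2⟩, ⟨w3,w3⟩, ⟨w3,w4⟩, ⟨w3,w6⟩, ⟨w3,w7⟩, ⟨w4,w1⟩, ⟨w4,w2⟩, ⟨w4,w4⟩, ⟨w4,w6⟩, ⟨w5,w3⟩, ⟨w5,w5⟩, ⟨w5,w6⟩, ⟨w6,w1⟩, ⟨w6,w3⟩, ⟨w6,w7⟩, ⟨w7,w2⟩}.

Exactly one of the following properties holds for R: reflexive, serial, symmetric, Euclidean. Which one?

serial

Reflexive: no — w1 is not related to itself.
Serial: yes — every world has a successor (e.g. w1 R w2).
Symmetric: no — w1 R w2 but not w2 R w1.
Euclidean: no — w1 R w2 and w1 R w3, but not w2 R w3.
Only serial holds.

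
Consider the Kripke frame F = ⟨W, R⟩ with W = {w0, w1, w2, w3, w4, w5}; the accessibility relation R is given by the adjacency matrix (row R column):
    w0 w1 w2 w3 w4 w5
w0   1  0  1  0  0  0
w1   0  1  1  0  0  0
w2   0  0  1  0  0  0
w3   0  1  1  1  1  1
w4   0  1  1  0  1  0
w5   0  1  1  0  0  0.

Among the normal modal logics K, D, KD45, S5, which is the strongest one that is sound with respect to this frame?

D

Serial (axiom D): yes — every world has a successor (e.g. w0 R w0).
Euclidean (axiom 5): no — w3 R w1 and w3 R w4, but not w1 R w4.
Transitive (axiom 4): yes — every two-step R-path is closed by a direct edge.
Reflexive (axiom T): no — w5 is not related to itself.
So F validates K, D; KD45 would additionally require R to be Euclidean. The strongest is D.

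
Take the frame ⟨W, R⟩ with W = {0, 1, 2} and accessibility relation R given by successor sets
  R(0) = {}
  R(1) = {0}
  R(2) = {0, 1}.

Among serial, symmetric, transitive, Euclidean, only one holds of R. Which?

Serial: no — 0 has no R-successor.
Symmetric: no — 1 R 0 but not 0 R 1.
Transitive: yes — every two-step R-path is closed by a direct edge.
Euclidean: no — 2 R 0 and 2 R 1, but not 0 R 1.
Only transitive holds.

transitive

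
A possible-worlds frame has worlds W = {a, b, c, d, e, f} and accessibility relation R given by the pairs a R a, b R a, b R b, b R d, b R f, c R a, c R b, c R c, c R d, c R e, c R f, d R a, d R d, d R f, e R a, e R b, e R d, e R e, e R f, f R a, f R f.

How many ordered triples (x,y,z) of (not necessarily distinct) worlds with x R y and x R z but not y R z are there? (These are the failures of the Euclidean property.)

Enumerating: (b,a,b), (b,a,d), (b,a,f), (b,d,b), (b,f,b), (b,f,d), (c,a,b), (c,a,c), (c,a,d), (c,a,e), (c,a,f), (c,b,c), … and 23 more.
Total: 35.

35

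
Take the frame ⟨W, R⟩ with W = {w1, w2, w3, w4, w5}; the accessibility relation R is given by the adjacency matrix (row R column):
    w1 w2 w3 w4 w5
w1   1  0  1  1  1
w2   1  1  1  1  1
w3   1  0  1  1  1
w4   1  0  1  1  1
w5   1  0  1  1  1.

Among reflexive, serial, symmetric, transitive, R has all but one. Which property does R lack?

symmetric

Reflexive: yes — every world is R-related to itself.
Serial: yes — every world has a successor (e.g. w1 R w1).
Symmetric: no — w2 R w1 but not w1 R w2.
Transitive: yes — every two-step R-path is closed by a direct edge.
Only symmetric fails.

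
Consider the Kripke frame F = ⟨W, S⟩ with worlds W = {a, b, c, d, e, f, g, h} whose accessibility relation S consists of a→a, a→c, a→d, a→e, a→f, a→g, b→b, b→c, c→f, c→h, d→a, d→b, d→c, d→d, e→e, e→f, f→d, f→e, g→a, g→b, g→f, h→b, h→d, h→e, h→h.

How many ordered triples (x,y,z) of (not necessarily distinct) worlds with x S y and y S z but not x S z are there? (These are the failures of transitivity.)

Enumerating: (a,c,h), (a,d,b), (a,g,b), (b,c,f), (b,c,h), (c,f,d), (c,f,e), (c,h,b), (c,h,d), (c,h,e), (d,a,e), (d,a,f), … and 19 more.
Total: 31.

31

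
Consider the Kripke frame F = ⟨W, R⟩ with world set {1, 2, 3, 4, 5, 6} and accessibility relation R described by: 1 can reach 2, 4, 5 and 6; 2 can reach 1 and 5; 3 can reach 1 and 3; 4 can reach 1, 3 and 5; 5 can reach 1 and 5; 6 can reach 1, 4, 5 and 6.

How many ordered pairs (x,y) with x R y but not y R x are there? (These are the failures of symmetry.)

6

Enumerating: (2,5), (3,1), (4,3), (4,5), (6,4), (6,5).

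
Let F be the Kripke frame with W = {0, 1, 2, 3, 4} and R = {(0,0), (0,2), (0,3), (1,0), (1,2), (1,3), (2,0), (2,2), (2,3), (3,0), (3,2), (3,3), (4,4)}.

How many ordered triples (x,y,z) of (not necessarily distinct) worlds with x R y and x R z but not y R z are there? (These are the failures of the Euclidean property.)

0

R is Euclidean; there are no such tuples.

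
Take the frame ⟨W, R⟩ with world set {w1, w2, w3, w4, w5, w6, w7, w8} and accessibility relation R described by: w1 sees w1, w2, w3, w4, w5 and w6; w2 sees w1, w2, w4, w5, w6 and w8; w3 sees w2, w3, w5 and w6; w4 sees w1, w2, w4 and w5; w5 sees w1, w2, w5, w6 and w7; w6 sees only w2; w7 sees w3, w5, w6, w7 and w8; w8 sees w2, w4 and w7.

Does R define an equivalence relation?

No

Reflexive: no — w6 is not related to itself.
Symmetric: no — w1 R w3 but not w3 R w1.
Transitive: no — w1 R w2 and w2 R w8, but not w1 R w8.
So R is not an equivalence relation.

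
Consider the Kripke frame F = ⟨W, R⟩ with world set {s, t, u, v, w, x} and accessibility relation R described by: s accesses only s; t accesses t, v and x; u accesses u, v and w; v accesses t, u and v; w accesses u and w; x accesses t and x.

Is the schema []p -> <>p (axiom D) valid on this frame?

Yes

The schema D characterises exactly the serial frames.
Serial: yes — every world has a successor (e.g. s R s).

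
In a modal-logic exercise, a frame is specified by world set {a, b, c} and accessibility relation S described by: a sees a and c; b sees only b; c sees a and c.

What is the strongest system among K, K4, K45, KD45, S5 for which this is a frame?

Transitive (axiom 4): yes — every two-step S-path is closed by a direct edge.
Euclidean (axiom 5): yes — any two successors of a common world are S-related.
Serial (axiom D): yes — every world has a successor (e.g. a S a).
Reflexive (axiom T): yes — every world is S-related to itself.
So F validates K, K4, K45, KD45, S5. The strongest is S5.

S5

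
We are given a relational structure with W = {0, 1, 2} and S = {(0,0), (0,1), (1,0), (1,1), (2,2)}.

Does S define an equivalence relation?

Reflexive: yes — every world is S-related to itself.
Symmetric: yes — every pair in S has its reverse in S.
Transitive: yes — every two-step S-path is closed by a direct edge.
So S is an equivalence relation.

Yes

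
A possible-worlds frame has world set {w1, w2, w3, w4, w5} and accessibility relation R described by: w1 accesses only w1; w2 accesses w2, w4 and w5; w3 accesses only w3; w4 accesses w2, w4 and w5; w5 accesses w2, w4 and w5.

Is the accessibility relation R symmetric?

Symmetric: yes — every pair in R has its reverse in R.

Yes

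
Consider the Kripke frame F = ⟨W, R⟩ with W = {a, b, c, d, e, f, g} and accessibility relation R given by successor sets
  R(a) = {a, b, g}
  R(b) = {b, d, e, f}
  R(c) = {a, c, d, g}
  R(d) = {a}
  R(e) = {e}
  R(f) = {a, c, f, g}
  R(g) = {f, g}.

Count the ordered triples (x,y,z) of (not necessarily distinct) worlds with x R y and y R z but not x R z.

Enumerating: (a,b,d), (a,b,e), (a,b,f), (a,g,f), (b,d,a), (b,f,a), (b,f,c), (b,f,g), (c,a,b), (c,g,f), (d,a,b), (d,a,g), (f,a,b), (f,c,d), (g,f,a), (g,f,c).

16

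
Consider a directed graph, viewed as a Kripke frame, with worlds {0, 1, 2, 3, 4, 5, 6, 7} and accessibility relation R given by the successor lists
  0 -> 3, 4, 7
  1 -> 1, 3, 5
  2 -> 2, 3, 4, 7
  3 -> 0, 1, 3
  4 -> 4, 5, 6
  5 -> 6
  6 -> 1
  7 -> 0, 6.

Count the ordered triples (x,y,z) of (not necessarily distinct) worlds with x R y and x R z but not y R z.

34

Enumerating: (0,3,4), (0,3,7), (0,4,3), (0,4,7), (0,7,3), (0,7,4), (0,7,7), (1,3,5), (1,5,1), (1,5,3), (1,5,5), (2,3,2), … and 22 more.
Total: 34.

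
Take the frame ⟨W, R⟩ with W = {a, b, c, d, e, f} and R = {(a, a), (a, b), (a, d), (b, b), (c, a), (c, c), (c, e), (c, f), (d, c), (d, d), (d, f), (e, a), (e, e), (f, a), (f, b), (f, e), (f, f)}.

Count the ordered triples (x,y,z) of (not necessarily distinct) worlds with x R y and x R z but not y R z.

21

Enumerating: (a,b,a), (a,b,d), (a,d,a), (a,d,b), (c,a,c), (c,a,e), (c,a,f), (c,e,c), (c,e,f), (c,f,c), (d,c,d), (d,f,c), … and 9 more.
Total: 21.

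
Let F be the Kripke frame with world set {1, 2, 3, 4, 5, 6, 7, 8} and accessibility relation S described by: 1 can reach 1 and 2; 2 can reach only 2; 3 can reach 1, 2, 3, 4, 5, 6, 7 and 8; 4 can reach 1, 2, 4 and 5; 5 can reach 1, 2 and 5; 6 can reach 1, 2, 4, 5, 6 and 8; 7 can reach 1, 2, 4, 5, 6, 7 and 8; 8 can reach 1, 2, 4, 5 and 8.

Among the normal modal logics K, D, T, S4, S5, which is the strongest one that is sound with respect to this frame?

S4

Serial (axiom D): yes — every world has a successor (e.g. 1 S 1).
Reflexive (axiom T): yes — every world is S-related to itself.
Transitive (axiom 4): yes — every two-step S-path is closed by a direct edge.
Euclidean (axiom 5): no — 3 S 1 and 3 S 4, but not 1 S 4.
So F validates K, D, T, S4; S5 would additionally require S to be Euclidean. The strongest is S4.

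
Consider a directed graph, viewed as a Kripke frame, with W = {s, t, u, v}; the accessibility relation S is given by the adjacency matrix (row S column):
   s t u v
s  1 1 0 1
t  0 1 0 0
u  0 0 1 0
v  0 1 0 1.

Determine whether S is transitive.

Yes

Transitive: yes — every two-step S-path is closed by a direct edge.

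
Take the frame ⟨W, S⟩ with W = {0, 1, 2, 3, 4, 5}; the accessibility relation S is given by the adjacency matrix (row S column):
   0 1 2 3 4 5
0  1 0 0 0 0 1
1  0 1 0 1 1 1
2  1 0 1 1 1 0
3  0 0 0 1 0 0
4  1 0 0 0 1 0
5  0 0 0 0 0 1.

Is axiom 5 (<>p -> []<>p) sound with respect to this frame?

No

By correspondence theory, 5 is valid on a frame iff S is Euclidean.
Euclidean: no — 1 S 3 and 1 S 4, but not 3 S 4.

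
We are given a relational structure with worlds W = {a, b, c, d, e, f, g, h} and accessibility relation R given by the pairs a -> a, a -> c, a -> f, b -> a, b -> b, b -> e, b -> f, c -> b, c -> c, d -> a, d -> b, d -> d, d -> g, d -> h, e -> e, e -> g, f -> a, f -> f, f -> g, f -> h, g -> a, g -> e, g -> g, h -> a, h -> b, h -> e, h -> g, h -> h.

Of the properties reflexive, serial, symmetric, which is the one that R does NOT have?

symmetric

Reflexive: yes — every world is R-related to itself.
Serial: yes — every world has a successor (e.g. a R a).
Symmetric: no — a R c but not c R a.
Only symmetric fails.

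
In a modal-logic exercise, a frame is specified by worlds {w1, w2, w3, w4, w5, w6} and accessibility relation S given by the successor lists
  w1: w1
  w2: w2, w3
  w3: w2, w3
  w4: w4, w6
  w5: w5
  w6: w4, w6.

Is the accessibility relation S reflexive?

Reflexive: yes — every world is S-related to itself.

Yes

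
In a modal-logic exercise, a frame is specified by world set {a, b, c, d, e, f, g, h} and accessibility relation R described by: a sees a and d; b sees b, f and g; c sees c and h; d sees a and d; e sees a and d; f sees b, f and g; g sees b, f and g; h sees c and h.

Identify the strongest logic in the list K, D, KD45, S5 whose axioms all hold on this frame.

KD45

Serial (axiom D): yes — every world has a successor (e.g. a R a).
Euclidean (axiom 5): yes — any two successors of a common world are R-related.
Transitive (axiom 4): yes — every two-step R-path is closed by a direct edge.
Reflexive (axiom T): no — e is not related to itself.
So F validates K, D, KD45; S5 would additionally require R to be reflexive. The strongest is KD45.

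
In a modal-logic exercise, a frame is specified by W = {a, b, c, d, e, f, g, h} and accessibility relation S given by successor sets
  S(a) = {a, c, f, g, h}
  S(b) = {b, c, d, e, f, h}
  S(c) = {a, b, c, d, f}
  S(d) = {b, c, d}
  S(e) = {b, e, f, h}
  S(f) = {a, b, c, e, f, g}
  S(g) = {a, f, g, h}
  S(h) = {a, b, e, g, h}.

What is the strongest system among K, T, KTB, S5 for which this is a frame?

KTB

Reflexive (axiom T): yes — every world is S-related to itself.
Symmetric (axiom B): yes — every pair in S has its reverse in S.
Euclidean (axiom 5): no — a S c and a S g, but not c S g.
So F validates K, T, KTB; S5 would additionally require S to be Euclidean. The strongest is KTB.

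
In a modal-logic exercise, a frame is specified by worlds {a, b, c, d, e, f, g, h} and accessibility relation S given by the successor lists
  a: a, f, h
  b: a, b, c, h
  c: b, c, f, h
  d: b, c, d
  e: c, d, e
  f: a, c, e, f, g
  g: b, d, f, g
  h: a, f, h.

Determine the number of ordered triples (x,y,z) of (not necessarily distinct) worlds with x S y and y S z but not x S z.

35

Enumerating: (a,f,c), (a,f,e), (a,f,g), (b,a,f), (b,c,f), (b,h,f), (c,b,a), (c,f,a), (c,f,e), (c,f,g), (c,h,a), (d,b,a), … and 23 more.
Total: 35.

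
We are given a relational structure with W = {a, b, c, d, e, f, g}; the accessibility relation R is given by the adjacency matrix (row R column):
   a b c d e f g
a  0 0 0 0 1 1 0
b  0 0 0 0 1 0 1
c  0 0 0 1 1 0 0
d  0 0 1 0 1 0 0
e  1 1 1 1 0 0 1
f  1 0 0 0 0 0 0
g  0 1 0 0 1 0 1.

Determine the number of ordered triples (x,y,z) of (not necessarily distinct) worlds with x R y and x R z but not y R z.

32

Enumerating: (a,e,e), (a,e,f), (a,f,e), (a,f,f), (b,e,e), (c,d,d), (c,e,e), (d,c,c), (d,e,e), (e,a,a), (e,a,b), (e,a,c), … and 20 more.
Total: 32.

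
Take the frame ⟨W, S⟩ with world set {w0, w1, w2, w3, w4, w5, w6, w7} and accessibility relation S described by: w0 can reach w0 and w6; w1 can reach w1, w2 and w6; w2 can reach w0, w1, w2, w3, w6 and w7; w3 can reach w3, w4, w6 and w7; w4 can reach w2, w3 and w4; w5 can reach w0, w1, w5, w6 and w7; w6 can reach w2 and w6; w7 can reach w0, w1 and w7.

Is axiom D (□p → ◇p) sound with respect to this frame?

By correspondence theory, D is valid on a frame iff S is serial.
Serial: yes — every world has a successor (e.g. w0 S w0).

Yes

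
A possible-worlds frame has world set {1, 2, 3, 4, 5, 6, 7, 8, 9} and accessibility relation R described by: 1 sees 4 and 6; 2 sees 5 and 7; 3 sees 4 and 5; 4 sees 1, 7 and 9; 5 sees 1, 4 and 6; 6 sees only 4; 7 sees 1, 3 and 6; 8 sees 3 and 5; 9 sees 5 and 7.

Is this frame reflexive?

Reflexive: no — 1 is not related to itself.

No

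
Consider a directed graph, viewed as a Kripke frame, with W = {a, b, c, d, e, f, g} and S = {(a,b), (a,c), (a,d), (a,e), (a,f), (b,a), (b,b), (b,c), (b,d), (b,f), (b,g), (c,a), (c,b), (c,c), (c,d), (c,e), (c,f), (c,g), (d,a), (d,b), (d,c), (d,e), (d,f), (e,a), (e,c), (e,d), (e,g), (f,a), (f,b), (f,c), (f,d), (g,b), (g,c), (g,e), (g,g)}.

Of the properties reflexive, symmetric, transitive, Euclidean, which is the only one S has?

Reflexive: no — a is not related to itself.
Symmetric: yes — every pair in S has its reverse in S.
Transitive: no — a S b and b S g, but not a S g.
Euclidean: no — a S b and a S e, but not b S e.
Only symmetric holds.

symmetric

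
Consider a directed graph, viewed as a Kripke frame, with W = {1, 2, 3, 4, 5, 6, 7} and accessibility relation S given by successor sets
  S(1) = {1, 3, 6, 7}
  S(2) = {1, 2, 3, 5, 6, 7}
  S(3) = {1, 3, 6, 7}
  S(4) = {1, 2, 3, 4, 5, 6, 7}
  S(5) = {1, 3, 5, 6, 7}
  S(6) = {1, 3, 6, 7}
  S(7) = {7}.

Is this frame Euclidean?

No

Euclidean: no — 1 S 7 and 1 S 3, but not 7 S 3.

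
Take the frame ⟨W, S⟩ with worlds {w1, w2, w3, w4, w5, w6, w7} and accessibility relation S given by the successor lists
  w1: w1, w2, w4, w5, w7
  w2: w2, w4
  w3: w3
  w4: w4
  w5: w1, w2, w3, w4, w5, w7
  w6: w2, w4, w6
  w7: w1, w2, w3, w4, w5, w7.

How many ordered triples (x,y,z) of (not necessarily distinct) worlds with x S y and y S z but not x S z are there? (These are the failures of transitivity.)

2

Enumerating: (w1,w5,w3), (w1,w7,w3).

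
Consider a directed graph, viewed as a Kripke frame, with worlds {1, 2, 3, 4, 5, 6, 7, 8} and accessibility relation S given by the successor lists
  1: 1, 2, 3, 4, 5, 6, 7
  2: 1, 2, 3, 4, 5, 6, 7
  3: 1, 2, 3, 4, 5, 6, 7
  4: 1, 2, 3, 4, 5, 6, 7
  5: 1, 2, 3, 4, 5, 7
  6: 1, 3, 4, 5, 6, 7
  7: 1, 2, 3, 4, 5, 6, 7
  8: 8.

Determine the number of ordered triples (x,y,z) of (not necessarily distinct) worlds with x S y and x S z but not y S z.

Enumerating: (1,5,6), (1,6,2), (2,5,6), (2,6,2), (3,5,6), (3,6,2), (4,5,6), (4,6,2), (6,5,6), (7,5,6), (7,6,2).

11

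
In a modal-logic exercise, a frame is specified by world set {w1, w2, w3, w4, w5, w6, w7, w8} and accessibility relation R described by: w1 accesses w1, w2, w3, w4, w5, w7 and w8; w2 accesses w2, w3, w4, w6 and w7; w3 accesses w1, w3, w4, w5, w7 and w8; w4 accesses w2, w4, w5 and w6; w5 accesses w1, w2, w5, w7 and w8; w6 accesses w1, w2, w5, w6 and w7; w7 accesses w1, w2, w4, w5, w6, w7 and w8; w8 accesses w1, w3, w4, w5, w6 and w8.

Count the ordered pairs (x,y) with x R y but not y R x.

Enumerating: (w1,w2), (w1,w4), (w2,w3), (w3,w4), (w3,w5), (w3,w7), (w4,w5), (w4,w6), (w5,w2), (w6,w1), (w6,w5), (w7,w4), (w7,w8), (w8,w4), (w8,w6).

15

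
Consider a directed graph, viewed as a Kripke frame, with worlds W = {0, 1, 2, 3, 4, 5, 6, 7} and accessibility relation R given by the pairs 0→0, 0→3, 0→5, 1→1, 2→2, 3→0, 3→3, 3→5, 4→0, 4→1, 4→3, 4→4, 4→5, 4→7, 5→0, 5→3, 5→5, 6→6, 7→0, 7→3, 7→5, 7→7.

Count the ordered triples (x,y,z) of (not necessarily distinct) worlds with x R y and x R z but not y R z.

19

Enumerating: (4,0,1), (4,0,4), (4,0,7), (4,1,0), (4,1,3), (4,1,4), (4,1,5), (4,1,7), (4,3,1), (4,3,4), (4,3,7), (4,5,1), … and 7 more.
Total: 19.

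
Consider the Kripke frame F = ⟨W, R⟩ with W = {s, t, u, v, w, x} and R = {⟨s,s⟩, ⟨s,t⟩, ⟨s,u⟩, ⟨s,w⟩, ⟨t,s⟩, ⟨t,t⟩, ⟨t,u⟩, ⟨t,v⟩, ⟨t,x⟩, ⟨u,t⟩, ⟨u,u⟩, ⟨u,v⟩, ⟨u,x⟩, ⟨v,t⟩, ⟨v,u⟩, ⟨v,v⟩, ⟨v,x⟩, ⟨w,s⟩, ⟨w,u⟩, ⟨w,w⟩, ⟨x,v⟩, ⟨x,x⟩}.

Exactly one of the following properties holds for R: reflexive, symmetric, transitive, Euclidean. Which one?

Reflexive: yes — every world is R-related to itself.
Symmetric: no — s R u but not u R s.
Transitive: no — s R t and t R v, but not s R v.
Euclidean: no — s R t and s R w, but not t R w.
Only reflexive holds.

reflexive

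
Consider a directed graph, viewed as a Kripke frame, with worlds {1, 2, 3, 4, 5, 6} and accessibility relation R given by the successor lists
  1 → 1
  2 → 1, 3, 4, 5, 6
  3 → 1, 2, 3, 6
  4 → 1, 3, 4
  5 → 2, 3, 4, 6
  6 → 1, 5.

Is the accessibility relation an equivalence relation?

Reflexive: no — 2 is not related to itself.
Symmetric: no — 2 R 1 but not 1 R 2.
Transitive: no — 3 R 2 and 2 R 4, but not 3 R 4.
So R is not an equivalence relation.

No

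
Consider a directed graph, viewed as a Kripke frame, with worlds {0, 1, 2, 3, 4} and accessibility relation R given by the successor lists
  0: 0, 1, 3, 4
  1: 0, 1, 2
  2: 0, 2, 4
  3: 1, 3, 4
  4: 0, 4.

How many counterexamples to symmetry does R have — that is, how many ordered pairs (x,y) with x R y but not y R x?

6

Enumerating: (0,3), (1,2), (2,0), (2,4), (3,1), (3,4).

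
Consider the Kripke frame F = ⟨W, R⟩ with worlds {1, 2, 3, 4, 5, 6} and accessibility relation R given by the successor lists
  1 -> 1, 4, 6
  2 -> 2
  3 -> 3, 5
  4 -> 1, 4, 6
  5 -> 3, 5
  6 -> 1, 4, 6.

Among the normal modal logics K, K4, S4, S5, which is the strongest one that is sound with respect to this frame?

S5

Transitive (axiom 4): yes — every two-step R-path is closed by a direct edge.
Reflexive (axiom T): yes — every world is R-related to itself.
Euclidean (axiom 5): yes — any two successors of a common world are R-related.
So F validates K, K4, S4, S5. The strongest is S5.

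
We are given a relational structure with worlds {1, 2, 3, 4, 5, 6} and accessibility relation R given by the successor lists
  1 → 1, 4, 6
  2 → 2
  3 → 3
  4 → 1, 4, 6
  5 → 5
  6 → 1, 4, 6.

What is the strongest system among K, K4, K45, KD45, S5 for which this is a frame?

S5

Transitive (axiom 4): yes — every two-step R-path is closed by a direct edge.
Euclidean (axiom 5): yes — any two successors of a common world are R-related.
Serial (axiom D): yes — every world has a successor (e.g. 1 R 1).
Reflexive (axiom T): yes — every world is R-related to itself.
So F validates K, K4, K45, KD45, S5. The strongest is S5.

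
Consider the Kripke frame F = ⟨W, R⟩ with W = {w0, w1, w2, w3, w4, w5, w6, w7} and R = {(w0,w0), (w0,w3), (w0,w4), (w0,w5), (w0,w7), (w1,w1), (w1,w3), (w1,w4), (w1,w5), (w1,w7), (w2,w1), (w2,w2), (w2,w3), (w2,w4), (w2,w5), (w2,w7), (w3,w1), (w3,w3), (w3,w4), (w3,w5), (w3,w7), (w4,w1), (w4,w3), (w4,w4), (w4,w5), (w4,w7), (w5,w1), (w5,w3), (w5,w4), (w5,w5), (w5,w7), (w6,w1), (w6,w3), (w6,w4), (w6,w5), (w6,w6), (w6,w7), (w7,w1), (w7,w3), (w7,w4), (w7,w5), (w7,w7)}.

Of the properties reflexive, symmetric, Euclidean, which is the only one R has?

Reflexive: yes — every world is R-related to itself.
Symmetric: no — w0 R w3 but not w3 R w0.
Euclidean: no — w0 R w3 and w0 R w0, but not w3 R w0.
Only reflexive holds.

reflexive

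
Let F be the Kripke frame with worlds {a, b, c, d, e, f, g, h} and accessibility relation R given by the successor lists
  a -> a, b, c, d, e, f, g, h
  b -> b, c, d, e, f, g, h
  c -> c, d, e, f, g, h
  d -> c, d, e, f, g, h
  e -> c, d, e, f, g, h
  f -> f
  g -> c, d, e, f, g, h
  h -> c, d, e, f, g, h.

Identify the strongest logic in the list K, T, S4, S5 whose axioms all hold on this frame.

Reflexive (axiom T): yes — every world is R-related to itself.
Transitive (axiom 4): yes — every two-step R-path is closed by a direct edge.
Euclidean (axiom 5): no — a R c and a R b, but not c R b.
So F validates K, T, S4; S5 would additionally require R to be Euclidean. The strongest is S4.

S4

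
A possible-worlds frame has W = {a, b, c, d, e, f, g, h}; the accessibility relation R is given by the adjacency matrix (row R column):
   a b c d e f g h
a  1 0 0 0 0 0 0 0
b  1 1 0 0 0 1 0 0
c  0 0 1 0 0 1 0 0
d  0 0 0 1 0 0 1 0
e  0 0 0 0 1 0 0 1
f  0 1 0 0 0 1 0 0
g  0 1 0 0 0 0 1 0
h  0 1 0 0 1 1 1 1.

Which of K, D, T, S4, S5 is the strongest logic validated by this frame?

Serial (axiom D): yes — every world has a successor (e.g. a R a).
Reflexive (axiom T): yes — every world is R-related to itself.
Transitive (axiom 4): no — c R f and f R b, but not c R b.
Euclidean (axiom 5): no — b R a and b R f, but not a R f.
So F validates K, D, T; S4 would additionally require R to be transitive. The strongest is T.

T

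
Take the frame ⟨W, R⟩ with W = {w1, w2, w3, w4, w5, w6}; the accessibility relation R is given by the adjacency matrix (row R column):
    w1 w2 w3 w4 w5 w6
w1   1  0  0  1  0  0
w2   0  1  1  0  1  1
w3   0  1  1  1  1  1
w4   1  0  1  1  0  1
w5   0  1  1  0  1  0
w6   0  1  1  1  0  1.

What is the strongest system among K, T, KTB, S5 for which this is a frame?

KTB

Reflexive (axiom T): yes — every world is R-related to itself.
Symmetric (axiom B): yes — every pair in R has its reverse in R.
Euclidean (axiom 5): no — w2 R w5 and w2 R w6, but not w5 R w6.
So F validates K, T, KTB; S5 would additionally require R to be Euclidean. The strongest is KTB.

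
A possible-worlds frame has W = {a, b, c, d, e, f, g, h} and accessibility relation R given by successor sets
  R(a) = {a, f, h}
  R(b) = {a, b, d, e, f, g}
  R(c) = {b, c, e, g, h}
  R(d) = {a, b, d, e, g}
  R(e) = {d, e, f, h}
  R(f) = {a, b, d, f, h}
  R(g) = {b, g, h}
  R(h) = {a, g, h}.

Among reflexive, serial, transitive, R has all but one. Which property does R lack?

Reflexive: yes — every world is R-related to itself.
Serial: yes — every world has a successor (e.g. a R a).
Transitive: no — a R f and f R b, but not a R b.
Only transitive fails.

transitive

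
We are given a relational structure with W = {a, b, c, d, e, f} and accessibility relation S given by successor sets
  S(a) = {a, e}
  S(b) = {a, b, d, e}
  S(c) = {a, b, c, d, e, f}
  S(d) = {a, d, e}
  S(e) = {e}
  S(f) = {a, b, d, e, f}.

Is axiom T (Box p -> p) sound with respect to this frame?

The schema T characterises exactly the reflexive frames.
Reflexive: yes — every world is S-related to itself.

Yes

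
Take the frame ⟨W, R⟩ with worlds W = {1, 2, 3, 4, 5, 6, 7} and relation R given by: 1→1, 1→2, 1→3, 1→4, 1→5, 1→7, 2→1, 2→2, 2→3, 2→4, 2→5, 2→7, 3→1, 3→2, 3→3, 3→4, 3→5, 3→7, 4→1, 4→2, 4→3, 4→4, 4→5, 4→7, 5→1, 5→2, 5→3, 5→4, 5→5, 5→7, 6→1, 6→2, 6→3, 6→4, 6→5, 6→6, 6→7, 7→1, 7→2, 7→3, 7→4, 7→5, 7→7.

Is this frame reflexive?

Yes

Reflexive: yes — every world is R-related to itself.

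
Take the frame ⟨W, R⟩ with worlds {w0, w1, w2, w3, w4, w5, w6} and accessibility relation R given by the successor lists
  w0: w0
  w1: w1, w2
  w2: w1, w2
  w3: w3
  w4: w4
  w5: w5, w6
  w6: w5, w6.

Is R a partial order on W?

Reflexive: yes — every world is R-related to itself.
Transitive: yes — every two-step R-path is closed by a direct edge.
Antisymmetric: no — w1 R w2 and w2 R w1 with w1 ≠ w2.
So R is not a partial order.

No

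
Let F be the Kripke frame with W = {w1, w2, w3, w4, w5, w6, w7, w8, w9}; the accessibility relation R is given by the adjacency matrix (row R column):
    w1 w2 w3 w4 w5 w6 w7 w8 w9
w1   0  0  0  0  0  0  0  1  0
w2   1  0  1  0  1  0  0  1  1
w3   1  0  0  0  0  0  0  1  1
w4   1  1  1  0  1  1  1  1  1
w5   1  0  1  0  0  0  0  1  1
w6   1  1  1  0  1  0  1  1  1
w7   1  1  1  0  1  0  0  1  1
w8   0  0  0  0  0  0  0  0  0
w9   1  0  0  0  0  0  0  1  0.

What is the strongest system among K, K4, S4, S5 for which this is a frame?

K4

Transitive (axiom 4): yes — every two-step R-path is closed by a direct edge.
Reflexive (axiom T): no — w1 is not related to itself.
Euclidean (axiom 5): no — w2 R w1 and w2 R w3, but not w1 R w3.
So F validates K, K4; S4 would additionally require R to be reflexive. The strongest is K4.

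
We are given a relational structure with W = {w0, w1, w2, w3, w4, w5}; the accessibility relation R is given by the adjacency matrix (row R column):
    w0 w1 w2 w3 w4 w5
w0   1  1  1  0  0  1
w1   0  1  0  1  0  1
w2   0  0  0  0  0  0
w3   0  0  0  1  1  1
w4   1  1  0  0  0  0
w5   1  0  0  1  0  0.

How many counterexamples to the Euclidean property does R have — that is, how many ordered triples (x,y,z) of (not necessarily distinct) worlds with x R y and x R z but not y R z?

Enumerating: (w0,w1,w0), (w0,w1,w2), (w0,w2,w0), (w0,w2,w1), (w0,w2,w2), (w0,w2,w5), (w0,w5,w1), (w0,w5,w2), (w0,w5,w5), (w1,w3,w1), (w1,w5,w1), (w1,w5,w5), … and 8 more.
Total: 20.

20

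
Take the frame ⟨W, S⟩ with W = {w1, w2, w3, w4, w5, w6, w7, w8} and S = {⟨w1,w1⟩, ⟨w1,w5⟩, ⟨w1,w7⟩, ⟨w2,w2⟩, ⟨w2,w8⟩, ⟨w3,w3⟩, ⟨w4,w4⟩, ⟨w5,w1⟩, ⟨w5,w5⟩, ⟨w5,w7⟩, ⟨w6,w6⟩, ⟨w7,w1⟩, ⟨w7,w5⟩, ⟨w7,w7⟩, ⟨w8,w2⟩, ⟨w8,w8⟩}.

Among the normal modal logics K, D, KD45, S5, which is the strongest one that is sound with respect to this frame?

Serial (axiom D): yes — every world has a successor (e.g. w1 S w1).
Euclidean (axiom 5): yes — any two successors of a common world are S-related.
Transitive (axiom 4): yes — every two-step S-path is closed by a direct edge.
Reflexive (axiom T): yes — every world is S-related to itself.
So F validates K, D, KD45, S5. The strongest is S5.

S5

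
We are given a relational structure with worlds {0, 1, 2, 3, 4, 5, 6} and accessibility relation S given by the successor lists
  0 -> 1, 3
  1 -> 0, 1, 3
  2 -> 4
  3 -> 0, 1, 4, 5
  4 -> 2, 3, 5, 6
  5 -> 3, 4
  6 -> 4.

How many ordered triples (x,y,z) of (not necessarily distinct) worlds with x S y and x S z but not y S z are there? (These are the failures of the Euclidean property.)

32

Enumerating: (0,3,3), (1,0,0), (1,3,3), (2,4,4), (3,0,0), (3,0,4), (3,0,5), (3,1,4), (3,1,5), (3,4,0), (3,4,1), (3,4,4), … and 20 more.
Total: 32.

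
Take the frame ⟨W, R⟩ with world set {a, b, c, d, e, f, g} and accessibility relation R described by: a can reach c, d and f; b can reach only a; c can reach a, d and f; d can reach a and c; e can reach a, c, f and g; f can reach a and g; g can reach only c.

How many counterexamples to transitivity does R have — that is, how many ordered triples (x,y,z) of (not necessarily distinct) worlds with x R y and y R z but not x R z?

23

Enumerating: (a,c,a), (a,d,a), (a,f,a), (a,f,g), (b,a,c), (b,a,d), (b,a,f), (c,a,c), (c,d,c), (c,f,g), (d,a,d), (d,a,f), … and 11 more.
Total: 23.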